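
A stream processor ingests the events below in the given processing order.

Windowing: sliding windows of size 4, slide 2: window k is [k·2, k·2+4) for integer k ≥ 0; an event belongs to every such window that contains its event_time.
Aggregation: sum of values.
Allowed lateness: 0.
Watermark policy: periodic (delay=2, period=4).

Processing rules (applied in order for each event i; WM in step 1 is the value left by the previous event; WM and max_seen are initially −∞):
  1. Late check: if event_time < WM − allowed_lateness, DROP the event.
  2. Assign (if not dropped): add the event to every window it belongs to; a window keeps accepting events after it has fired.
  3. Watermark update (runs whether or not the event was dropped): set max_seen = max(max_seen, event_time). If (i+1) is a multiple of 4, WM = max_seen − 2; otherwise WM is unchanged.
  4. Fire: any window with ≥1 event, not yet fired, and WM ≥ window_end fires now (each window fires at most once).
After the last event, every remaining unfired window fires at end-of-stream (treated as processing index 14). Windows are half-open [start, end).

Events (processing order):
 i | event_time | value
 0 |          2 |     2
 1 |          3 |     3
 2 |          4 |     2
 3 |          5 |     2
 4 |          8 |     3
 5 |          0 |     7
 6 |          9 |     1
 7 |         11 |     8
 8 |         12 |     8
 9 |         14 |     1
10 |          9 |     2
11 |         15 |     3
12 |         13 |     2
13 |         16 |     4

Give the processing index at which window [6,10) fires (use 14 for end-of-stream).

i=0 t=2 v=2: → [2,6),[0,4); WM=−∞
i=1 t=3 v=3: → [2,6),[0,4); WM=−∞
i=2 t=4 v=2: → [4,8),[2,6); WM=−∞
i=3 t=5 v=2: → [4,8),[2,6); WM=3
i=4 t=8 v=3: → [8,12),[6,10); WM=3
i=5 t=0 v=7: DROP (t<3-0); WM=3
i=6 t=9 v=1: → [8,12),[6,10); WM=3
i=7 t=11 v=8: → [10,14),[8,12); WM=9; [0,4) fires=5 [2,6) fires=9 [4,8) fires=4
i=8 t=12 v=8: → [12,16),[10,14); WM=9
i=9 t=14 v=1: → [14,18),[12,16); WM=9
i=10 t=9 v=2: → [8,12),[6,10); WM=9
i=11 t=15 v=3: → [14,18),[12,16); WM=13; [6,10) fires=6 [8,12) fires=14
i=12 t=13 v=2: → [12,16),[10,14); WM=13
i=13 t=16 v=4: → [16,20),[14,18); WM=13

11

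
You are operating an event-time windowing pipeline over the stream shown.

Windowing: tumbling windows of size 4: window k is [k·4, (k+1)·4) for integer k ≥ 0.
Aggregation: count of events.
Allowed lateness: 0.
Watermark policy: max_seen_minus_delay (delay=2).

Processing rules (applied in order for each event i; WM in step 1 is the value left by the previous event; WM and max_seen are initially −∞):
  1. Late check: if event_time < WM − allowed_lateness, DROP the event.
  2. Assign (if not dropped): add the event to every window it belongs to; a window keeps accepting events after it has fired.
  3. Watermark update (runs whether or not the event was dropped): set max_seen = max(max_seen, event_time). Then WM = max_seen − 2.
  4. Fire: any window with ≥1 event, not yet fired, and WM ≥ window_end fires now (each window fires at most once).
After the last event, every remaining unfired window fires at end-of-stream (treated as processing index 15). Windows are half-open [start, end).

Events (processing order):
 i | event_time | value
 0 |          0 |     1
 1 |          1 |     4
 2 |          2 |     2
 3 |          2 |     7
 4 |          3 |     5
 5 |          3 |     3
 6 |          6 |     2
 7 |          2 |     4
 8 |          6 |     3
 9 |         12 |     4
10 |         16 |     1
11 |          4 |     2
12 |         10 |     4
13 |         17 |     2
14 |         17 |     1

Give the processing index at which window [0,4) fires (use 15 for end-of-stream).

6

i=0 t=0 v=1: → [0,4); WM=-2
i=1 t=1 v=4: → [0,4); WM=-1
i=2 t=2 v=2: → [0,4); WM=0
i=3 t=2 v=7: → [0,4); WM=0
i=4 t=3 v=5: → [0,4); WM=1
i=5 t=3 v=3: → [0,4); WM=1
i=6 t=6 v=2: → [4,8); WM=4; [0,4) fires=6
i=7 t=2 v=4: DROP (t<4-0); WM=4
i=8 t=6 v=3: → [4,8); WM=4
i=9 t=12 v=4: → [12,16); WM=10; [4,8) fires=2
i=10 t=16 v=1: → [16,20); WM=14
i=11 t=4 v=2: DROP (t<14-0); WM=14
i=12 t=10 v=4: DROP (t<14-0); WM=14
i=13 t=17 v=2: → [16,20); WM=15
i=14 t=17 v=1: → [16,20); WM=15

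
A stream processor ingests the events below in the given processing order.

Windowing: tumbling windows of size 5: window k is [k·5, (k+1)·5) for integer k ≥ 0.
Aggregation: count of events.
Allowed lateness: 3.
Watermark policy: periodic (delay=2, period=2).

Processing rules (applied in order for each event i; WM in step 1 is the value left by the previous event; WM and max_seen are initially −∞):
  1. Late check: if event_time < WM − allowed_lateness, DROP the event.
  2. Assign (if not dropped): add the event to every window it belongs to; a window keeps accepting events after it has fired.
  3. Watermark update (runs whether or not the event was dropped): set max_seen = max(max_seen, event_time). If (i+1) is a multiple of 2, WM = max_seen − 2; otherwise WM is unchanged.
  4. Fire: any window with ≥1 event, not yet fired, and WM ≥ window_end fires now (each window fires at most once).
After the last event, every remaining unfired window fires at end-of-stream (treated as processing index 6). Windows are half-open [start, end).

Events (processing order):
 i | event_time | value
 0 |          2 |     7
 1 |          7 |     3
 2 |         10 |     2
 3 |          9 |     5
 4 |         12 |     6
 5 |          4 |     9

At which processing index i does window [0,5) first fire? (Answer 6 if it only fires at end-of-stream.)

1

i=0 t=2 v=7: → [0,5); WM=−∞
i=1 t=7 v=3: → [5,10); WM=5; [0,5) fires=1
i=2 t=10 v=2: → [10,15); WM=5
i=3 t=9 v=5: → [5,10); WM=8
i=4 t=12 v=6: → [10,15); WM=8
i=5 t=4 v=9: DROP (t<8-3); WM=10; [5,10) fires=2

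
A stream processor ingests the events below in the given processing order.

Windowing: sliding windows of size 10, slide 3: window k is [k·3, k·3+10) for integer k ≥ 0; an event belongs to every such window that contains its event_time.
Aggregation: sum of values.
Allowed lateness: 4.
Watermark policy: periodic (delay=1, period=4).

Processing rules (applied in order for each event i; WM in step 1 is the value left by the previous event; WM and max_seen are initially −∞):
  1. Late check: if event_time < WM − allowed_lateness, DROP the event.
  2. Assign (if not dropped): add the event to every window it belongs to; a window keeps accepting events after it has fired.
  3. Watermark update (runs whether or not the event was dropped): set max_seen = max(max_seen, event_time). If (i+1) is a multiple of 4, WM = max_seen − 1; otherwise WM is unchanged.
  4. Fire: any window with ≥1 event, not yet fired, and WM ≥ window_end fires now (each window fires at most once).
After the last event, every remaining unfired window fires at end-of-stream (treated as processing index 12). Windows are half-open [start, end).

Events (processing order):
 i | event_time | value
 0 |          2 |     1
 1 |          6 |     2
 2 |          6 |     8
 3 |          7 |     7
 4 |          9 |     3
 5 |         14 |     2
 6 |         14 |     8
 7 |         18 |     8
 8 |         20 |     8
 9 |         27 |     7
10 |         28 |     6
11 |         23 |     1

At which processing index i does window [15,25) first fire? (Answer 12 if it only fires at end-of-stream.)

11

i=0 t=2 v=1: → [0,10); WM=−∞
i=1 t=6 v=2: → [6,16),[3,13),[0,10); WM=−∞
i=2 t=6 v=8: → [6,16),[3,13),[0,10); WM=−∞
i=3 t=7 v=7: → [6,16),[3,13),[0,10); WM=6
i=4 t=9 v=3: → [9,19),[6,16),[3,13),[0,10); WM=6
i=5 t=14 v=2: → [12,22),[9,19),[6,16); WM=6
i=6 t=14 v=8: → [12,22),[9,19),[6,16); WM=6
i=7 t=18 v=8: → [18,28),[15,25),[12,22),[9,19); WM=17; [0,10) fires=21 [3,13) fires=20 [6,16) fires=30
i=8 t=20 v=8: → [18,28),[15,25),[12,22); WM=17
i=9 t=27 v=7: → [27,37),[24,34),[21,31),[18,28); WM=17
i=10 t=28 v=6: → [27,37),[24,34),[21,31); WM=17
i=11 t=23 v=1: → [21,31),[18,28),[15,25); WM=27; [9,19) fires=21 [12,22) fires=26 [15,25) fires=17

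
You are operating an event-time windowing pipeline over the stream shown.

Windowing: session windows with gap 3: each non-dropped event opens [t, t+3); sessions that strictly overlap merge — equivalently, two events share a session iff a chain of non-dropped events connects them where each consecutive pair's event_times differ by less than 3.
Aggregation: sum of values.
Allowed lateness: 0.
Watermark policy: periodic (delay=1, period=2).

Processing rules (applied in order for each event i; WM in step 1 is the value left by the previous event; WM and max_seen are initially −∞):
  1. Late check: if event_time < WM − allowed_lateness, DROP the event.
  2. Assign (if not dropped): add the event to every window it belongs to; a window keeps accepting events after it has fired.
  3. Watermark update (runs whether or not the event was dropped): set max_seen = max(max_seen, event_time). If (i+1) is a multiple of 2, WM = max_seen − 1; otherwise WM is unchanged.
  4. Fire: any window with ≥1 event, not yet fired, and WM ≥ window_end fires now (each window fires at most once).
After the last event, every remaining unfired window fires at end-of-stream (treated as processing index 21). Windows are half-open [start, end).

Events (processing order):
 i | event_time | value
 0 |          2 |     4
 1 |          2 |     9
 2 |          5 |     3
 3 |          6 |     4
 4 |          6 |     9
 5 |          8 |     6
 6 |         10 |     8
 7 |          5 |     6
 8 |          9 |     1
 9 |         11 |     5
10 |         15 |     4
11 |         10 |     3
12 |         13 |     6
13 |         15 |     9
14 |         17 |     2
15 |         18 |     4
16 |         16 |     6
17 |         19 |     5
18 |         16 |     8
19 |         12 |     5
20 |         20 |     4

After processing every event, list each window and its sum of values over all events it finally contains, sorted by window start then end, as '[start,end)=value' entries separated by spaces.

i=0 t=2 v=4: → [2,5); WM=−∞
i=1 t=2 v=9: → [2,5); WM=1
i=2 t=5 v=3: → [5,8); WM=1
i=3 t=6 v=4: → [5,9); WM=5
i=4 t=6 v=9: → [5,9); WM=5
i=5 t=8 v=6: → [5,11); WM=7
i=6 t=10 v=8: → [5,13); WM=7
i=7 t=5 v=6: DROP (t<7-0); WM=9
i=8 t=9 v=1: → [5,13); WM=9
i=9 t=11 v=5: → [5,14); WM=10
i=10 t=15 v=4: → [15,18); WM=10
i=11 t=10 v=3: → [5,14); WM=14
i=12 t=13 v=6: DROP (t<14-0); WM=14
i=13 t=15 v=9: → [15,18); WM=14
i=14 t=17 v=2: → [15,20); WM=14
i=15 t=18 v=4: → [15,21); WM=17
i=16 t=16 v=6: DROP (t<17-0); WM=17
i=17 t=19 v=5: → [15,22); WM=18
i=18 t=16 v=8: DROP (t<18-0); WM=18
i=19 t=12 v=5: DROP (t<18-0); WM=18
i=20 t=20 v=4: → [15,23); WM=18

[2,5)=13 [5,14)=39 [15,23)=28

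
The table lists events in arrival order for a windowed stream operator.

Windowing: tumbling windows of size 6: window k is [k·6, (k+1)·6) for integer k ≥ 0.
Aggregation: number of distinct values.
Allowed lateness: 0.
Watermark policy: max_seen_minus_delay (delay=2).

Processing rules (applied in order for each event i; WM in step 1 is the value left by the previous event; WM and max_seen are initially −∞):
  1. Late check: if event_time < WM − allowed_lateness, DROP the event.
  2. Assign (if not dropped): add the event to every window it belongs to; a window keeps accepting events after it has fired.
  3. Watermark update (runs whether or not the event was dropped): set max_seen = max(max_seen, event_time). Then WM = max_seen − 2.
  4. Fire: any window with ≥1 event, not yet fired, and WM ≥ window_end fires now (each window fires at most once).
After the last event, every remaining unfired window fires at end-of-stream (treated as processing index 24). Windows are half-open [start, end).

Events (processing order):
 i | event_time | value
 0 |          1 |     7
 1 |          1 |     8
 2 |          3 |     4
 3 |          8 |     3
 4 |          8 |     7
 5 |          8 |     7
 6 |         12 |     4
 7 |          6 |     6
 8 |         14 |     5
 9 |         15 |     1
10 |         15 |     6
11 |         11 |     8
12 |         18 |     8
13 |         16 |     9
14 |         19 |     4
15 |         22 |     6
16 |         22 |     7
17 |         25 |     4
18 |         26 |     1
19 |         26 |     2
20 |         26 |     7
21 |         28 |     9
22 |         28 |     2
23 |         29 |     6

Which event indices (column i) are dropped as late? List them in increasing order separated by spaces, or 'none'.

i=0 t=1 v=7: → [0,6); WM=-1
i=1 t=1 v=8: → [0,6); WM=-1
i=2 t=3 v=4: → [0,6); WM=1
i=3 t=8 v=3: → [6,12); WM=6; [0,6) fires=3
i=4 t=8 v=7: → [6,12); WM=6
i=5 t=8 v=7: → [6,12); WM=6
i=6 t=12 v=4: → [12,18); WM=10
i=7 t=6 v=6: DROP (t<10-0); WM=10
i=8 t=14 v=5: → [12,18); WM=12; [6,12) fires=2
i=9 t=15 v=1: → [12,18); WM=13
i=10 t=15 v=6: → [12,18); WM=13
i=11 t=11 v=8: DROP (t<13-0); WM=13
i=12 t=18 v=8: → [18,24); WM=16
i=13 t=16 v=9: → [12,18); WM=16
i=14 t=19 v=4: → [18,24); WM=17
i=15 t=22 v=6: → [18,24); WM=20; [12,18) fires=5
i=16 t=22 v=7: → [18,24); WM=20
i=17 t=25 v=4: → [24,30); WM=23
i=18 t=26 v=1: → [24,30); WM=24; [18,24) fires=4
i=19 t=26 v=2: → [24,30); WM=24
i=20 t=26 v=7: → [24,30); WM=24
i=21 t=28 v=9: → [24,30); WM=26
i=22 t=28 v=2: → [24,30); WM=26
i=23 t=29 v=6: → [24,30); WM=27

7 11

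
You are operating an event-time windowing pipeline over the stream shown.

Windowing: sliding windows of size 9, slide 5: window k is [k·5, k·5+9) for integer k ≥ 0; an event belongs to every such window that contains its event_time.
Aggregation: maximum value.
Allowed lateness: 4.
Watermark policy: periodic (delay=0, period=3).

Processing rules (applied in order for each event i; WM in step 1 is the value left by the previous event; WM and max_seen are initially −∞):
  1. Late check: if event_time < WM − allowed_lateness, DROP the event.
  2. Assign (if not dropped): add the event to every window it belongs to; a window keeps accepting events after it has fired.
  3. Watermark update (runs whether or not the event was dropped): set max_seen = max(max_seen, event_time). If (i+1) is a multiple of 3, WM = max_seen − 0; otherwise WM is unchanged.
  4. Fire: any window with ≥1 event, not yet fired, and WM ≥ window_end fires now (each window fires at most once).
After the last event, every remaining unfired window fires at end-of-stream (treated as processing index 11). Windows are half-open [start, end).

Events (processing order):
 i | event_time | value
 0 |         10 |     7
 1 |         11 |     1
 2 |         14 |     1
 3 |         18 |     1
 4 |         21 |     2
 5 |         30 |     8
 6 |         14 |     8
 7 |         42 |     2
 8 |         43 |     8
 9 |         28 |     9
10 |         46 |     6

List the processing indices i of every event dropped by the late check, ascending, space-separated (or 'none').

i=0 t=10 v=7: → [10,19),[5,14); WM=−∞
i=1 t=11 v=1: → [10,19),[5,14); WM=−∞
i=2 t=14 v=1: → [10,19); WM=14; [5,14) fires=7
i=3 t=18 v=1: → [15,24),[10,19); WM=14
i=4 t=21 v=2: → [20,29),[15,24); WM=14
i=5 t=30 v=8: → [30,39),[25,34); WM=30; [10,19) fires=7 [15,24) fires=2 [20,29) fires=2
i=6 t=14 v=8: DROP (t<30-4); WM=30
i=7 t=42 v=2: → [40,49),[35,44); WM=30
i=8 t=43 v=8: → [40,49),[35,44); WM=43; [25,34) fires=8 [30,39) fires=8
i=9 t=28 v=9: DROP (t<43-4); WM=43
i=10 t=46 v=6: → [45,54),[40,49); WM=43

6 9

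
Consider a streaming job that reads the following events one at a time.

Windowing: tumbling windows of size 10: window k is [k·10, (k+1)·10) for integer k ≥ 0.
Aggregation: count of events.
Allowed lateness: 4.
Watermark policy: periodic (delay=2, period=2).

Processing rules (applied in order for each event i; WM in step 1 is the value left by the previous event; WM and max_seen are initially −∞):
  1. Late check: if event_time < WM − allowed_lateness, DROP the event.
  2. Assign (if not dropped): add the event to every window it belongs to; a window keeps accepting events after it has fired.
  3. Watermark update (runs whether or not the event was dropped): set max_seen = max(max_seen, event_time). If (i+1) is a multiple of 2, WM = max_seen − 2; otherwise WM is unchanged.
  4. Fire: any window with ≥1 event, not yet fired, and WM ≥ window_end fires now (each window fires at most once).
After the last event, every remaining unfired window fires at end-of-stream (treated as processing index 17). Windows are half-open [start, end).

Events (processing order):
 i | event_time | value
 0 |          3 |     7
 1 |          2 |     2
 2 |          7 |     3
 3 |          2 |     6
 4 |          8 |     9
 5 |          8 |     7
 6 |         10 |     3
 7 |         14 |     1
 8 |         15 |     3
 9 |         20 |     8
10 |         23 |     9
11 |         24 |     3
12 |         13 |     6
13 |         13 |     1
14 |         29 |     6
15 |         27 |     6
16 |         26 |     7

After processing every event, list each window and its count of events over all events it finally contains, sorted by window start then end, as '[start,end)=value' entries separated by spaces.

i=0 t=3 v=7: → [0,10); WM=−∞
i=1 t=2 v=2: → [0,10); WM=1
i=2 t=7 v=3: → [0,10); WM=1
i=3 t=2 v=6: → [0,10); WM=5
i=4 t=8 v=9: → [0,10); WM=5
i=5 t=8 v=7: → [0,10); WM=6
i=6 t=10 v=3: → [10,20); WM=6
i=7 t=14 v=1: → [10,20); WM=12; [0,10) fires=6
i=8 t=15 v=3: → [10,20); WM=12
i=9 t=20 v=8: → [20,30); WM=18
i=10 t=23 v=9: → [20,30); WM=18
i=11 t=24 v=3: → [20,30); WM=22; [10,20) fires=3
i=12 t=13 v=6: DROP (t<22-4); WM=22
i=13 t=13 v=1: DROP (t<22-4); WM=22
i=14 t=29 v=6: → [20,30); WM=22
i=15 t=27 v=6: → [20,30); WM=27
i=16 t=26 v=7: → [20,30); WM=27

[0,10)=6 [10,20)=3 [20,30)=6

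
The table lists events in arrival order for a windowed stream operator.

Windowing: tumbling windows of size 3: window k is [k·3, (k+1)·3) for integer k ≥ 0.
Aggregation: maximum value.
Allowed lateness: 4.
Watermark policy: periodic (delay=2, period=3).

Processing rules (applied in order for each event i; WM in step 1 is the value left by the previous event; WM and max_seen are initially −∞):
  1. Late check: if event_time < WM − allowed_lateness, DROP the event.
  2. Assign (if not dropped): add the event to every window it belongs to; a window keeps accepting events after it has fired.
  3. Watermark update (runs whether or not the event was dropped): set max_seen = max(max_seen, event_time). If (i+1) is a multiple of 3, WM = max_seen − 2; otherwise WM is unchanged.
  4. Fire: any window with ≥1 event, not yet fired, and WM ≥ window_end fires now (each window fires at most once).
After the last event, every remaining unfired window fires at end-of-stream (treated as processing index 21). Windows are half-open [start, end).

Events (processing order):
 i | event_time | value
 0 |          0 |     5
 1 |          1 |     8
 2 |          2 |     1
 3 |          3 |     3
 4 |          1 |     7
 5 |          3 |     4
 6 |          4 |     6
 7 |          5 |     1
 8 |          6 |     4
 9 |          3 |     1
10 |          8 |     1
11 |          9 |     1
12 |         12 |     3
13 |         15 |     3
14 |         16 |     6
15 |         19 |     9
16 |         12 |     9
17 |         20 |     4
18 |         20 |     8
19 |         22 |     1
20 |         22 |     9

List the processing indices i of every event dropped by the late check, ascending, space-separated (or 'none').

none

i=0 t=0 v=5: → [0,3); WM=−∞
i=1 t=1 v=8: → [0,3); WM=−∞
i=2 t=2 v=1: → [0,3); WM=0
i=3 t=3 v=3: → [3,6); WM=0
i=4 t=1 v=7: → [0,3); WM=0
i=5 t=3 v=4: → [3,6); WM=1
i=6 t=4 v=6: → [3,6); WM=1
i=7 t=5 v=1: → [3,6); WM=1
i=8 t=6 v=4: → [6,9); WM=4; [0,3) fires=8
i=9 t=3 v=1: → [3,6); WM=4
i=10 t=8 v=1: → [6,9); WM=4
i=11 t=9 v=1: → [9,12); WM=7; [3,6) fires=6
i=12 t=12 v=3: → [12,15); WM=7
i=13 t=15 v=3: → [15,18); WM=7
i=14 t=16 v=6: → [15,18); WM=14; [6,9) fires=4 [9,12) fires=1
i=15 t=19 v=9: → [18,21); WM=14
i=16 t=12 v=9: → [12,15); WM=14
i=17 t=20 v=4: → [18,21); WM=18; [12,15) fires=9 [15,18) fires=6
i=18 t=20 v=8: → [18,21); WM=18
i=19 t=22 v=1: → [21,24); WM=18
i=20 t=22 v=9: → [21,24); WM=20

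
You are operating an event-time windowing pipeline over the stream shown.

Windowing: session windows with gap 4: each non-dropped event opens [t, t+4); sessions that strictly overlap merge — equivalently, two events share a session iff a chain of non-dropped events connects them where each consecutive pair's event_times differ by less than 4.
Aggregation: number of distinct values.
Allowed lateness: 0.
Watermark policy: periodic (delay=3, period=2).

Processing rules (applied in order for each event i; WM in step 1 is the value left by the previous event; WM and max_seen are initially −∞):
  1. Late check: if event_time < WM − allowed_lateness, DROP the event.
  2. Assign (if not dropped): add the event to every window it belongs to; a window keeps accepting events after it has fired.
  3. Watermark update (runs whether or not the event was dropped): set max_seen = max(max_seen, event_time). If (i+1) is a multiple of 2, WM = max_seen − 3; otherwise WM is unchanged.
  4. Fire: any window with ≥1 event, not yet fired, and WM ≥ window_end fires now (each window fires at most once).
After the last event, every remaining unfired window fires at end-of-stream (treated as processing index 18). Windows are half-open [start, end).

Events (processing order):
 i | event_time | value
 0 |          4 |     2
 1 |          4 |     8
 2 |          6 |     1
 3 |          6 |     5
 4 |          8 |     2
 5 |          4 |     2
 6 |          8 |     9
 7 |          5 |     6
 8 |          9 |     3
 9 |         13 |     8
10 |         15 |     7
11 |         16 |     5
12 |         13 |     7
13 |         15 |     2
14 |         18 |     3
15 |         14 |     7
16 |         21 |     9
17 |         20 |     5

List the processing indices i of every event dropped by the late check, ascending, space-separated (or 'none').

none

i=0 t=4 v=2: → [4,8); WM=−∞
i=1 t=4 v=8: → [4,8); WM=1
i=2 t=6 v=1: → [4,10); WM=1
i=3 t=6 v=5: → [4,10); WM=3
i=4 t=8 v=2: → [4,12); WM=3
i=5 t=4 v=2: → [4,12); WM=5
i=6 t=8 v=9: → [4,12); WM=5
i=7 t=5 v=6: → [4,12); WM=5
i=8 t=9 v=3: → [4,13); WM=5
i=9 t=13 v=8: → [13,17); WM=10
i=10 t=15 v=7: → [13,19); WM=10
i=11 t=16 v=5: → [13,20); WM=13
i=12 t=13 v=7: → [13,20); WM=13
i=13 t=15 v=2: → [13,20); WM=13
i=14 t=18 v=3: → [13,22); WM=13
i=15 t=14 v=7: → [13,22); WM=15
i=16 t=21 v=9: → [13,25); WM=15
i=17 t=20 v=5: → [13,25); WM=18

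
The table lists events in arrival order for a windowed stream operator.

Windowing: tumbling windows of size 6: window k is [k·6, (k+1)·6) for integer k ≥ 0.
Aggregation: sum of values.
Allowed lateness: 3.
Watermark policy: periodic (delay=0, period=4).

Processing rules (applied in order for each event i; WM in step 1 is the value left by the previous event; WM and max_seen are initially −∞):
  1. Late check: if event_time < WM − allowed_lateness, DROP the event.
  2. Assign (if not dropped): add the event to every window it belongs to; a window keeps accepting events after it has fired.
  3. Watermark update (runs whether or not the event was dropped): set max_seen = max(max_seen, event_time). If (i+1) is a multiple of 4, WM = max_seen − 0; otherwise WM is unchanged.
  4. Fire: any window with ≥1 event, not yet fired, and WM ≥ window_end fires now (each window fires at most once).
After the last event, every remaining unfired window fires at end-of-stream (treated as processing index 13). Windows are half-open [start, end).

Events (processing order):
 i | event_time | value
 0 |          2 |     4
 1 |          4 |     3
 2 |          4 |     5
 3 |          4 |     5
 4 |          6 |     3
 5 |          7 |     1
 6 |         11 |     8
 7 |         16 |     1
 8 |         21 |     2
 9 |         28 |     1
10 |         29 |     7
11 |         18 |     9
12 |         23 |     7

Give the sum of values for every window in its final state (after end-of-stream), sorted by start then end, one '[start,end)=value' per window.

i=0 t=2 v=4: → [0,6); WM=−∞
i=1 t=4 v=3: → [0,6); WM=−∞
i=2 t=4 v=5: → [0,6); WM=−∞
i=3 t=4 v=5: → [0,6); WM=4
i=4 t=6 v=3: → [6,12); WM=4
i=5 t=7 v=1: → [6,12); WM=4
i=6 t=11 v=8: → [6,12); WM=4
i=7 t=16 v=1: → [12,18); WM=16; [0,6) fires=17 [6,12) fires=12
i=8 t=21 v=2: → [18,24); WM=16
i=9 t=28 v=1: → [24,30); WM=16
i=10 t=29 v=7: → [24,30); WM=16
i=11 t=18 v=9: → [18,24); WM=29; [12,18) fires=1 [18,24) fires=11
i=12 t=23 v=7: DROP (t<29-3); WM=29

[0,6)=17 [6,12)=12 [12,18)=1 [18,24)=11 [24,30)=8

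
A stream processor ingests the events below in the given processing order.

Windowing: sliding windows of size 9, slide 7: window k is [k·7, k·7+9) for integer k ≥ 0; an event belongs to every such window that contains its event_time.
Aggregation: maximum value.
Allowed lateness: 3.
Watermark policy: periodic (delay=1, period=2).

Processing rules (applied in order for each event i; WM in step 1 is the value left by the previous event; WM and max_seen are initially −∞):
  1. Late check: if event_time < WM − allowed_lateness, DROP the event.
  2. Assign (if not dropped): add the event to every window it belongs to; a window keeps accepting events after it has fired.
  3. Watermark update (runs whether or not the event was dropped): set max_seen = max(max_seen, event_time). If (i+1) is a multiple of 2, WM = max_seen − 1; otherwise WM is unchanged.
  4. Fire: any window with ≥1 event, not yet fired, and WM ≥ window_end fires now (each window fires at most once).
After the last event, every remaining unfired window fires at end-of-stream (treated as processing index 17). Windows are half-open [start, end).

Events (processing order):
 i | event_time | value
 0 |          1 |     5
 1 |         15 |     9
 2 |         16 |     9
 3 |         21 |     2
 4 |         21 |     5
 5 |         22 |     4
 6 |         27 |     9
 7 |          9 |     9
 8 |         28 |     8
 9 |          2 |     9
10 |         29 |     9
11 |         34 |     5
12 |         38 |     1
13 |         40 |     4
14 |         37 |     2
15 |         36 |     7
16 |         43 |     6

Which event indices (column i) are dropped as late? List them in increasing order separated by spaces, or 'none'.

7 9

i=0 t=1 v=5: → [0,9); WM=−∞
i=1 t=15 v=9: → [14,23),[7,16); WM=14; [0,9) fires=5
i=2 t=16 v=9: → [14,23); WM=14
i=3 t=21 v=2: → [21,30),[14,23); WM=20; [7,16) fires=9
i=4 t=21 v=5: → [21,30),[14,23); WM=20
i=5 t=22 v=4: → [21,30),[14,23); WM=21
i=6 t=27 v=9: → [21,30); WM=21
i=7 t=9 v=9: DROP (t<21-3); WM=26; [14,23) fires=9
i=8 t=28 v=8: → [28,37),[21,30); WM=26
i=9 t=2 v=9: DROP (t<26-3); WM=27
i=10 t=29 v=9: → [28,37),[21,30); WM=27
i=11 t=34 v=5: → [28,37); WM=33; [21,30) fires=9
i=12 t=38 v=1: → [35,44); WM=33
i=13 t=40 v=4: → [35,44); WM=39; [28,37) fires=9
i=14 t=37 v=2: → [35,44); WM=39
i=15 t=36 v=7: → [35,44),[28,37); WM=39
i=16 t=43 v=6: → [42,51),[35,44); WM=39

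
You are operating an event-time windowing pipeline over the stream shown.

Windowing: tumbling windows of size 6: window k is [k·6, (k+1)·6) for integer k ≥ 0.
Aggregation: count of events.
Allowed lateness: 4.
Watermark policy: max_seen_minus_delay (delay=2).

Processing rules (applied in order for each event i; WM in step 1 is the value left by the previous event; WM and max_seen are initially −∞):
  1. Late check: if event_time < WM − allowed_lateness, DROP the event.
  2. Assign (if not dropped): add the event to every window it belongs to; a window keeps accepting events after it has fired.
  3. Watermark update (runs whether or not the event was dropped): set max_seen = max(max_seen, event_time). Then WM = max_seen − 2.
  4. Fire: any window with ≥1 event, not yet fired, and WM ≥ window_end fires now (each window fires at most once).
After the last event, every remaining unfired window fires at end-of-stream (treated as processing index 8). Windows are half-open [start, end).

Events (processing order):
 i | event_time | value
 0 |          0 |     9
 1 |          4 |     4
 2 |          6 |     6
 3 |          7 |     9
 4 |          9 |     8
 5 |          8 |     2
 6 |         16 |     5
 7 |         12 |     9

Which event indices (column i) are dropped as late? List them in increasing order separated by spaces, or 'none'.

none

i=0 t=0 v=9: → [0,6); WM=-2
i=1 t=4 v=4: → [0,6); WM=2
i=2 t=6 v=6: → [6,12); WM=4
i=3 t=7 v=9: → [6,12); WM=5
i=4 t=9 v=8: → [6,12); WM=7; [0,6) fires=2
i=5 t=8 v=2: → [6,12); WM=7
i=6 t=16 v=5: → [12,18); WM=14; [6,12) fires=4
i=7 t=12 v=9: → [12,18); WM=14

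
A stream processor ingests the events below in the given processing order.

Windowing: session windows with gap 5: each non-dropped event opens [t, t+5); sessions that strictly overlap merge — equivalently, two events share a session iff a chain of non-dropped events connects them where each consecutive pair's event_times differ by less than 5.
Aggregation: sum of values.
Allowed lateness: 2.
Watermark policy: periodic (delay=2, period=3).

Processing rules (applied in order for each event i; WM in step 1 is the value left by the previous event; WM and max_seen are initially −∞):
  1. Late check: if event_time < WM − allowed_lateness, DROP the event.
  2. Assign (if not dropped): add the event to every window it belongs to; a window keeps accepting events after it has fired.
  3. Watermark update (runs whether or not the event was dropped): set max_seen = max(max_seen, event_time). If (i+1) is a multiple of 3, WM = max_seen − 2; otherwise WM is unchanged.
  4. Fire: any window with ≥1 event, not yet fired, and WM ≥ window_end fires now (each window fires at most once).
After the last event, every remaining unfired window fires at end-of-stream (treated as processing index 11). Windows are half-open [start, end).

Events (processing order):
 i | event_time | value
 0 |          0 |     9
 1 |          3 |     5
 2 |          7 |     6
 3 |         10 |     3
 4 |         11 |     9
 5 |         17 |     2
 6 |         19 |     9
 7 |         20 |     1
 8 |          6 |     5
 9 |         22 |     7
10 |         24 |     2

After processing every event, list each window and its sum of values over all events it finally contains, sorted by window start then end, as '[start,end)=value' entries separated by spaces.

[0,16)=32 [17,29)=21

i=0 t=0 v=9: → [0,5); WM=−∞
i=1 t=3 v=5: → [0,8); WM=−∞
i=2 t=7 v=6: → [0,12); WM=5
i=3 t=10 v=3: → [0,15); WM=5
i=4 t=11 v=9: → [0,16); WM=5
i=5 t=17 v=2: → [17,22); WM=15
i=6 t=19 v=9: → [17,24); WM=15
i=7 t=20 v=1: → [17,25); WM=15
i=8 t=6 v=5: DROP (t<15-2); WM=18
i=9 t=22 v=7: → [17,27); WM=18
i=10 t=24 v=2: → [17,29); WM=18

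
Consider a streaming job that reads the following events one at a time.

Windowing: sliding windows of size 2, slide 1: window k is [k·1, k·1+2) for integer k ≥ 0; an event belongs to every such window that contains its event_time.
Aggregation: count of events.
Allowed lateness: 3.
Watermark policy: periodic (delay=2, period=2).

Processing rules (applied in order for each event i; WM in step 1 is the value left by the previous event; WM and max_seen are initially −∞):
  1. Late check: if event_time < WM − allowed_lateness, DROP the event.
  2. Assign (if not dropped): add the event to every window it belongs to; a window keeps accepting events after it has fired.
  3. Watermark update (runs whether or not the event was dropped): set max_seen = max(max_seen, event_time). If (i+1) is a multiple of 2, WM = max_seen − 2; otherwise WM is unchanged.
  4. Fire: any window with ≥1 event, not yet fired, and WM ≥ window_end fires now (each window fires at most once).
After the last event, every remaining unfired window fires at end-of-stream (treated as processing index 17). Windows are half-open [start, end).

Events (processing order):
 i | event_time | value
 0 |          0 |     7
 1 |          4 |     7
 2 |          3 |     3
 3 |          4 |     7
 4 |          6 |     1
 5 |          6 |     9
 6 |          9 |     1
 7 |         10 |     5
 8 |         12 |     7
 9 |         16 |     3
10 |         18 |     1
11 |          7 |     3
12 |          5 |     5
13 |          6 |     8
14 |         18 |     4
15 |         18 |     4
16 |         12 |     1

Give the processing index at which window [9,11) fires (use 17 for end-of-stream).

i=0 t=0 v=7: → [0,2); WM=−∞
i=1 t=4 v=7: → [4,6),[3,5); WM=2; [0,2) fires=1
i=2 t=3 v=3: → [3,5),[2,4); WM=2
i=3 t=4 v=7: → [4,6),[3,5); WM=2
i=4 t=6 v=1: → [6,8),[5,7); WM=2
i=5 t=6 v=9: → [6,8),[5,7); WM=4; [2,4) fires=1
i=6 t=9 v=1: → [9,11),[8,10); WM=4
i=7 t=10 v=5: → [10,12),[9,11); WM=8; [3,5) fires=3 [4,6) fires=2 [5,7) fires=2 [6,8) fires=2
i=8 t=12 v=7: → [12,14),[11,13); WM=8
i=9 t=16 v=3: → [16,18),[15,17); WM=14; [8,10) fires=1 [9,11) fires=2 [10,12) fires=1 [11,13) fires=1 [12,14) fires=1
i=10 t=18 v=1: → [18,20),[17,19); WM=14
i=11 t=7 v=3: DROP (t<14-3); WM=16
i=12 t=5 v=5: DROP (t<16-3); WM=16
i=13 t=6 v=8: DROP (t<16-3); WM=16
i=14 t=18 v=4: → [18,20),[17,19); WM=16
i=15 t=18 v=4: → [18,20),[17,19); WM=16
i=16 t=12 v=1: DROP (t<16-3); WM=16

9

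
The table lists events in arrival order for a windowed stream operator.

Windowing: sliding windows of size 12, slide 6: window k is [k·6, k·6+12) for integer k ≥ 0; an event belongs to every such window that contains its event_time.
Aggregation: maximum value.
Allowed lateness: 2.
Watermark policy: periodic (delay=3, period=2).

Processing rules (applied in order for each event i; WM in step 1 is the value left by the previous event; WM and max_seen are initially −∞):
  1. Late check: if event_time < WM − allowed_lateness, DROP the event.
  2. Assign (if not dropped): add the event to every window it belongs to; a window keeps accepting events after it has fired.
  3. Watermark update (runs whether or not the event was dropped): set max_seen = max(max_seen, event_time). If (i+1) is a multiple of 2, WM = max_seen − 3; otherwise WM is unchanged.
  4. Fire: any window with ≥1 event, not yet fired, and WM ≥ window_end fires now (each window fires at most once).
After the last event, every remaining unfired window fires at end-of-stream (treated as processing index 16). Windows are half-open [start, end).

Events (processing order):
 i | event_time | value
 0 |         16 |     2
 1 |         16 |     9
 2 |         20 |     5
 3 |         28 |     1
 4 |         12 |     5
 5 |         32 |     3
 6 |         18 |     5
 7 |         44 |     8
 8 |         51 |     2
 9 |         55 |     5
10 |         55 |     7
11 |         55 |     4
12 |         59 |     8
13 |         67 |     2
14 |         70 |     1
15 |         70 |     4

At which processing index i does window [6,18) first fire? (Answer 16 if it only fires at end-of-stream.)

i=0 t=16 v=2: → [12,24),[6,18); WM=−∞
i=1 t=16 v=9: → [12,24),[6,18); WM=13
i=2 t=20 v=5: → [18,30),[12,24); WM=13
i=3 t=28 v=1: → [24,36),[18,30); WM=25; [6,18) fires=9 [12,24) fires=9
i=4 t=12 v=5: DROP (t<25-2); WM=25
i=5 t=32 v=3: → [30,42),[24,36); WM=29
i=6 t=18 v=5: DROP (t<29-2); WM=29
i=7 t=44 v=8: → [42,54),[36,48); WM=41; [18,30) fires=5 [24,36) fires=3
i=8 t=51 v=2: → [48,60),[42,54); WM=41
i=9 t=55 v=5: → [54,66),[48,60); WM=52; [30,42) fires=3 [36,48) fires=8
i=10 t=55 v=7: → [54,66),[48,60); WM=52
i=11 t=55 v=4: → [54,66),[48,60); WM=52
i=12 t=59 v=8: → [54,66),[48,60); WM=52
i=13 t=67 v=2: → [66,78),[60,72); WM=64; [42,54) fires=8 [48,60) fires=8
i=14 t=70 v=1: → [66,78),[60,72); WM=64
i=15 t=70 v=4: → [66,78),[60,72); WM=67; [54,66) fires=8

3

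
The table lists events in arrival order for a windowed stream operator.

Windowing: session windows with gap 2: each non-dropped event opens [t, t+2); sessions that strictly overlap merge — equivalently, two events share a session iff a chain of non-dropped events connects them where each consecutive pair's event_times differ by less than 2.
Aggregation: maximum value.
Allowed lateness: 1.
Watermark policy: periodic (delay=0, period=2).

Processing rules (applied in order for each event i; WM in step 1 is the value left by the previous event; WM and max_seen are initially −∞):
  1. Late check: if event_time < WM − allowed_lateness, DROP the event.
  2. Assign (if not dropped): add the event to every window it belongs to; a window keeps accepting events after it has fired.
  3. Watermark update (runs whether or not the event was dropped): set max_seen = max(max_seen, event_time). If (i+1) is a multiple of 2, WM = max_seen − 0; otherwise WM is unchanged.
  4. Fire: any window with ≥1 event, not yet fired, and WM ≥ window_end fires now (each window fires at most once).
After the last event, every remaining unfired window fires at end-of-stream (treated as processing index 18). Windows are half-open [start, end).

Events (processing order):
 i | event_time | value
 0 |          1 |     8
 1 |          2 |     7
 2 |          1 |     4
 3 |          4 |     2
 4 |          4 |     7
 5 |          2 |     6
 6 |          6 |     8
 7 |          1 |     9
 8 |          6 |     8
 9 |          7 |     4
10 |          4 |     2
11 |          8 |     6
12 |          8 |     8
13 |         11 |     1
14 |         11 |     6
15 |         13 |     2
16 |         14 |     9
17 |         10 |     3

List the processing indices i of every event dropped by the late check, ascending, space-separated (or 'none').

5 7 10 17

i=0 t=1 v=8: → [1,3); WM=−∞
i=1 t=2 v=7: → [1,4); WM=2
i=2 t=1 v=4: → [1,4); WM=2
i=3 t=4 v=2: → [4,6); WM=4
i=4 t=4 v=7: → [4,6); WM=4
i=5 t=2 v=6: DROP (t<4-1); WM=4
i=6 t=6 v=8: → [6,8); WM=4
i=7 t=1 v=9: DROP (t<4-1); WM=6
i=8 t=6 v=8: → [6,8); WM=6
i=9 t=7 v=4: → [6,9); WM=7
i=10 t=4 v=2: DROP (t<7-1); WM=7
i=11 t=8 v=6: → [6,10); WM=8
i=12 t=8 v=8: → [6,10); WM=8
i=13 t=11 v=1: → [11,13); WM=11
i=14 t=11 v=6: → [11,13); WM=11
i=15 t=13 v=2: → [13,15); WM=13
i=16 t=14 v=9: → [13,16); WM=13
i=17 t=10 v=3: DROP (t<13-1); WM=14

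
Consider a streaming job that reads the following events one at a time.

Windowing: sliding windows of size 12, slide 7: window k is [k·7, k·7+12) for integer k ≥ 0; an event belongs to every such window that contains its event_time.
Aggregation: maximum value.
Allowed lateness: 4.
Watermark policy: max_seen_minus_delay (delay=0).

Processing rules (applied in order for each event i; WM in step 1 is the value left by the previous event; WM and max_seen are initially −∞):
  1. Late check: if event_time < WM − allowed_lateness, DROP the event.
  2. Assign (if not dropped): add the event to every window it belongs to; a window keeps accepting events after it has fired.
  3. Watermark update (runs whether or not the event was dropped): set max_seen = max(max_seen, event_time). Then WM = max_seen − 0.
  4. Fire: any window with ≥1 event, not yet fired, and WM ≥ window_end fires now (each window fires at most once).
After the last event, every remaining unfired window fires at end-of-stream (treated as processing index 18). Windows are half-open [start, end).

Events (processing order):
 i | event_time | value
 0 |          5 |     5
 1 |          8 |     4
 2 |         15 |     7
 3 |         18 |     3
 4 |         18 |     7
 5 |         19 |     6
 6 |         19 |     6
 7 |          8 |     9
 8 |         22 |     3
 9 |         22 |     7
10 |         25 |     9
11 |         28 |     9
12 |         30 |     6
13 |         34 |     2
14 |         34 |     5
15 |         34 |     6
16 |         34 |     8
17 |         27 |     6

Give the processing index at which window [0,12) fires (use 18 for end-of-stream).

2

i=0 t=5 v=5: → [0,12); WM=5
i=1 t=8 v=4: → [7,19),[0,12); WM=8
i=2 t=15 v=7: → [14,26),[7,19); WM=15; [0,12) fires=5
i=3 t=18 v=3: → [14,26),[7,19); WM=18
i=4 t=18 v=7: → [14,26),[7,19); WM=18
i=5 t=19 v=6: → [14,26); WM=19; [7,19) fires=7
i=6 t=19 v=6: → [14,26); WM=19
i=7 t=8 v=9: DROP (t<19-4); WM=19
i=8 t=22 v=3: → [21,33),[14,26); WM=22
i=9 t=22 v=7: → [21,33),[14,26); WM=22
i=10 t=25 v=9: → [21,33),[14,26); WM=25
i=11 t=28 v=9: → [28,40),[21,33); WM=28; [14,26) fires=9
i=12 t=30 v=6: → [28,40),[21,33); WM=30
i=13 t=34 v=2: → [28,40); WM=34; [21,33) fires=9
i=14 t=34 v=5: → [28,40); WM=34
i=15 t=34 v=6: → [28,40); WM=34
i=16 t=34 v=8: → [28,40); WM=34
i=17 t=27 v=6: DROP (t<34-4); WM=34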